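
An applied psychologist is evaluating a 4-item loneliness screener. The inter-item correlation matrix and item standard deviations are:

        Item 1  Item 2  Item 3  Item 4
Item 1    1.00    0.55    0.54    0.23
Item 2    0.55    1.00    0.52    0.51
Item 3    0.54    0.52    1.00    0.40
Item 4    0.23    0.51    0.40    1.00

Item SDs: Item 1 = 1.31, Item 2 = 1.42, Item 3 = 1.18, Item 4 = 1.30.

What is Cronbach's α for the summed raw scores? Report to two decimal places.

α = 0.77

Σσ²ᵢ = 1.31² + 1.42² + 1.18² + 1.30² = 6.8149
Covariances σ_ij = r_ij · s_i · s_j:
  σ(Item 1,Item 2) = 0.55 × 1.31 × 1.42 = 1.0231
  σ(Item 1,Item 3) = 0.54 × 1.31 × 1.18 = 0.8347
  σ(Item 1,Item 4) = 0.23 × 1.31 × 1.30 = 0.3917
  σ(Item 2,Item 3) = 0.52 × 1.42 × 1.18 = 0.8713
  σ(Item 2,Item 4) = 0.51 × 1.42 × 1.30 = 0.9415
  σ(Item 3,Item 4) = 0.40 × 1.18 × 1.30 = 0.6136
σ²_T = Σσ²ᵢ + 2·Σσ_ij = 6.8149 + 2 × 4.6759 = 16.1667
α = (4/3)·(1 − 6.8149/16.1667) = 0.77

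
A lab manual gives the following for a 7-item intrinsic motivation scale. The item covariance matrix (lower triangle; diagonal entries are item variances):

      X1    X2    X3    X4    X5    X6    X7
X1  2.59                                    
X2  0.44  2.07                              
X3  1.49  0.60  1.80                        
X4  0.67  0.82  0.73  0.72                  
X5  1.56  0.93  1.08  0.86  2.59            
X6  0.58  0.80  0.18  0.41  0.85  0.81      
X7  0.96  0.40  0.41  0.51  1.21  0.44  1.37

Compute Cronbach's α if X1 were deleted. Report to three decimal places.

Remaining items: X2, X3, X4, X5, X6, X7 (k = 6).
sum of item variances = 2.07 + 1.80 + 0.72 + 2.59 + 0.81 + 1.37 = 9.36
total variance = 9.36 + 2 × 10.23 = 29.82
α (item deleted) = (6/5)·(1 − 9.36/29.82) = 0.823

Cronbach's α = 0.823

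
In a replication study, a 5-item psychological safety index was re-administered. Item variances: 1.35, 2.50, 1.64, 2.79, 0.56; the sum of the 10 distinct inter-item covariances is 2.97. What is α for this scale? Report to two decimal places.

α = 0.50

ΣVar(i) = 1.35 + 2.50 + 1.64 + 2.79 + 0.56 = 8.84
Sum of distinct covariances = 2.97
σ²_total = ΣVar(i) + 2·Σcov = 8.84 + 2 × 2.97 = 14.78
α = (5/4)·(1 − 8.84/14.78) = 0.50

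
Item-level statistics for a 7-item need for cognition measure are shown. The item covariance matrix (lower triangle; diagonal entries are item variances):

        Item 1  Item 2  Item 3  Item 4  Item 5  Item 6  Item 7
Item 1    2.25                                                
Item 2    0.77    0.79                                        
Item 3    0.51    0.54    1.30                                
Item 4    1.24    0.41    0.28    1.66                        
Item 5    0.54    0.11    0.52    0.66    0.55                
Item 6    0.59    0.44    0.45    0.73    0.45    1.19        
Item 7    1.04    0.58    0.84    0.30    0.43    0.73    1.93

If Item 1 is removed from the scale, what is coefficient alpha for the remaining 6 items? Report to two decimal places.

Remaining items: Item 2, Item 3, Item 4, Item 5, Item 6, Item 7 (k = 6).
ΣVar(i) = 0.79 + 1.30 + 1.66 + 0.55 + 1.19 + 1.93 = 7.42
σ²_total = 7.42 + 2 × 7.47 = 22.36
α (item deleted) = (6/5)·(1 − 7.42/22.36) = 0.80

coefficient alpha = 0.80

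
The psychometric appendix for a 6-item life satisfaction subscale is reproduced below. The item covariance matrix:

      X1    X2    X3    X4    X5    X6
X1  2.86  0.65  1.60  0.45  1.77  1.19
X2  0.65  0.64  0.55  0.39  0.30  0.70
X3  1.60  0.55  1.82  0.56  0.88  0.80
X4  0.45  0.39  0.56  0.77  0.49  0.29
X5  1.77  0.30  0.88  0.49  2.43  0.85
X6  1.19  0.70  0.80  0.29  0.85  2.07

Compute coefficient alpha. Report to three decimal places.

Σσᵢ² = 2.86 + 0.64 + 1.82 + 0.77 + 2.43 + 2.07 = 10.59
Σ_{i<j} σ_ij = 11.47
σ²_total = 10.59 + 2 × 11.47 = 33.53
α = (k/(k−1))·(1 − Σσᵢ²/σ²_total) = (6/5)·(1 − 10.59/33.53) = 0.821

α = 0.821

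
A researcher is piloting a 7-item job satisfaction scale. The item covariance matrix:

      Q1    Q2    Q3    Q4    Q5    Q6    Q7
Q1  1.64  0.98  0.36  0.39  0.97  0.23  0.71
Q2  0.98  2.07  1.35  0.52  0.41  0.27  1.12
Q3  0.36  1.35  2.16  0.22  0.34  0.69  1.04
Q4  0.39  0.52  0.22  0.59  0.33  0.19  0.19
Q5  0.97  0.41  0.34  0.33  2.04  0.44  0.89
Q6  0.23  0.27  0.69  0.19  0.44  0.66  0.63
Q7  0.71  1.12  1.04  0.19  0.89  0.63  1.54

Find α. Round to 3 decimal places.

Σσᵢ² = 1.64 + 2.07 + 2.16 + 0.59 + 2.04 + 0.66 + 1.54 = 10.70
Sum of the distinct covariances = 12.27
total variance = 10.70 + 2 × 12.27 = 35.24
α = (k/(k−1))·(1 − Σσᵢ²/total variance) = (7/6)·(1 − 10.70/35.24) = 0.812

α = 0.812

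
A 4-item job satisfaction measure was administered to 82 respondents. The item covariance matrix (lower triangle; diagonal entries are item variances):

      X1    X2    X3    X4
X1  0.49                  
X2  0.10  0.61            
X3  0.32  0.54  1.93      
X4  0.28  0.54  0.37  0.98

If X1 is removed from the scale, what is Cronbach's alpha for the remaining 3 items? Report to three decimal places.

Remaining items: X2, X3, X4 (k = 3).
ΣVar(i) = 0.61 + 1.93 + 0.98 = 3.52
total variance = 3.52 + 2 × 1.45 = 6.42
α (item deleted) = (3/2)·(1 − 3.52/6.42) = 0.678

Cronbach's alpha = 0.678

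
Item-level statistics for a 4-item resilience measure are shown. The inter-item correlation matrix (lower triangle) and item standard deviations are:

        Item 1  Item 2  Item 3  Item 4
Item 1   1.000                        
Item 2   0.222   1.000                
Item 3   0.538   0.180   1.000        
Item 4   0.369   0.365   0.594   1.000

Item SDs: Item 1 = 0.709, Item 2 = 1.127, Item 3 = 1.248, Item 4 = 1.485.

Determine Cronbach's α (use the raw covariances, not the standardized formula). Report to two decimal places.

Cronbach's α = 0.69

Σσ²ᵢ = 0.709² + 1.127² + 1.248² + 1.485² = 5.5355
Covariances σ_ij = r_ij · s_i · s_j:
  σ(Item 1,Item 2) = 0.222 × 0.709 × 1.127 = 0.1774
  σ(Item 1,Item 3) = 0.538 × 0.709 × 1.248 = 0.4760
  σ(Item 1,Item 4) = 0.369 × 0.709 × 1.485 = 0.3885
  σ(Item 2,Item 3) = 0.180 × 1.127 × 1.248 = 0.2532
  σ(Item 2,Item 4) = 0.365 × 1.127 × 1.485 = 0.6109
  σ(Item 3,Item 4) = 0.594 × 1.248 × 1.485 = 1.1008
σ²_T = Σσ²ᵢ + 2·Σσ_ij = 5.5355 + 2 × 3.0068 = 11.5491
α = (4/3)·(1 − 5.5355/11.5491) = 0.69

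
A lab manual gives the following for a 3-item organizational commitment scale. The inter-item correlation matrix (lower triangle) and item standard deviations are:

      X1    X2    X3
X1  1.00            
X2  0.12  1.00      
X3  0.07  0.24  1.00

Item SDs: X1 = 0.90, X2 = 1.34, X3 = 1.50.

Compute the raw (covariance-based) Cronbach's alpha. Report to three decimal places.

α = 0.344

Σσ²ᵢ = 0.90² + 1.34² + 1.50² = 4.8556
Covariances σ_ij = r_ij · s_i · s_j:
  σ(X1,X2) = 0.12 × 0.90 × 1.34 = 0.1447
  σ(X1,X3) = 0.07 × 0.90 × 1.50 = 0.0945
  σ(X2,X3) = 0.24 × 1.34 × 1.50 = 0.4824
σ²_T = Σσ²ᵢ + 2·Σσ_ij = 4.8556 + 2 × 0.7216 = 6.2988
α = (3/2)·(1 − 4.8556/6.2988) = 0.344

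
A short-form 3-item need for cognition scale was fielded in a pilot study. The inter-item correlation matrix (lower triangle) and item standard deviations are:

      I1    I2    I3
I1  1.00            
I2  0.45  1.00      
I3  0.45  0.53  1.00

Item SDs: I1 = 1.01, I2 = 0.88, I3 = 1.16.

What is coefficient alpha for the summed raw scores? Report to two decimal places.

α = 0.72

Σσ²ᵢ = 1.01² + 0.88² + 1.16² = 3.1401
Covariances σ_ij = r_ij · s_i · s_j:
  σ(I1,I2) = 0.45 × 1.01 × 0.88 = 0.4000
  σ(I1,I3) = 0.45 × 1.01 × 1.16 = 0.5272
  σ(I2,I3) = 0.53 × 0.88 × 1.16 = 0.5410
σ²_T = Σσ²ᵢ + 2·Σσ_ij = 3.1401 + 2 × 1.4682 = 6.0765
α = (3/2)·(1 − 3.1401/6.0765) = 0.72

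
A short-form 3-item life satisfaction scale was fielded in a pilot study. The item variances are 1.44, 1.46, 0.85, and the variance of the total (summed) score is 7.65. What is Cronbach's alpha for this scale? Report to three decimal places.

sum of item variances = 1.44 + 1.46 + 0.85 = 3.75
α = (k/(k−1))·(1 − sum of item variances/total variance) = (3/2)·(1 − 3.75/7.65) = 0.765

α = 0.765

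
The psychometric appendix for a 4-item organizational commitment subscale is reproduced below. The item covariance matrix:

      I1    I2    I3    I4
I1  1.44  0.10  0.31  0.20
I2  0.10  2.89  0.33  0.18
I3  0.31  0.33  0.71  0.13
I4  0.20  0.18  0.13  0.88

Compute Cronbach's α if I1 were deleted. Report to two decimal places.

Cronbach's α = 0.33

Remaining items: I2, I3, I4 (k = 3).
sum of item variances = 2.89 + 0.71 + 0.88 = 4.48
Var(T) = 4.48 + 2 × 0.64 = 5.76
α (item deleted) = (3/2)·(1 − 4.48/5.76) = 0.33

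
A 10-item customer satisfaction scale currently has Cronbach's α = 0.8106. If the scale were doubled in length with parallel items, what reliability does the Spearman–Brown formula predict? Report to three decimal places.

Length factor m = 2
α' = m·α / (1 + (m−1)·α)
   = 2 × 0.8106 / (1 + (2 − 1) × 0.8106)
   = 1.6212 / 1.8106 = 0.895

predicted reliability = 0.895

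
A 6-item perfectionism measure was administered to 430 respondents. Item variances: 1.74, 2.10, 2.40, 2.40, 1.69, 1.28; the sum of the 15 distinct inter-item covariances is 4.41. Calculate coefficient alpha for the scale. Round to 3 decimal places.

sum of item variances = 1.74 + 2.10 + 2.40 + 2.40 + 1.69 + 1.28 = 11.61
Sum of distinct covariances = 4.41
σ²_total = sum of item variances + 2·Σcov = 11.61 + 2 × 4.41 = 20.43
α = (6/5)·(1 − 11.61/20.43) = 0.518

coefficient alpha = 0.518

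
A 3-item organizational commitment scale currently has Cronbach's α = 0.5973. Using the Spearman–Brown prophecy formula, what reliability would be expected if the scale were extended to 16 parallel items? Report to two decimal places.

Length factor m = 16/3 = 5.3333
α' = m·α / (1 + (m−1)·α)
   = 16/3 × 0.5973 / (1 + (16/3 − 1) × 0.5973)
   = 3.1856 / 3.5883 = 0.89

predicted reliability = 0.89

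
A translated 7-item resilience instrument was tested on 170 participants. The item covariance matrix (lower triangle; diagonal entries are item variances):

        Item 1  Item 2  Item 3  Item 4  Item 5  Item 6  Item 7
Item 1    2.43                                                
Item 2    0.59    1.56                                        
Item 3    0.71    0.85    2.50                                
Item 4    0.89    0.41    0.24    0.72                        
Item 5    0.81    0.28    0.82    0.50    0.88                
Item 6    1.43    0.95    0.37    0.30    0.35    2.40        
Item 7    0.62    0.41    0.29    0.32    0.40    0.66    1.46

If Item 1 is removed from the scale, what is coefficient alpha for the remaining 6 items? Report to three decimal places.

coefficient alpha = 0.720

Remaining items: Item 2, Item 3, Item 4, Item 5, Item 6, Item 7 (k = 6).
ΣVar(i) = 1.56 + 2.50 + 0.72 + 0.88 + 2.40 + 1.46 = 9.52
total variance = 9.52 + 2 × 7.15 = 23.82
α (item deleted) = (6/5)·(1 − 9.52/23.82) = 0.720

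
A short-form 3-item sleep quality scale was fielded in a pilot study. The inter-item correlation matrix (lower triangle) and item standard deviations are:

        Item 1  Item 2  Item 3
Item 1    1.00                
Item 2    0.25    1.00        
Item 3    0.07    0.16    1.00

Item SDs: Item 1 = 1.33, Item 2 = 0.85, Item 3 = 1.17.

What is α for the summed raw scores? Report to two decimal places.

Σσ²ᵢ = 1.33² + 0.85² + 1.17² = 3.8603
Covariances σ_ij = r_ij · s_i · s_j:
  σ(Item 1,Item 2) = 0.25 × 1.33 × 0.85 = 0.2826
  σ(Item 1,Item 3) = 0.07 × 1.33 × 1.17 = 0.1089
  σ(Item 2,Item 3) = 0.16 × 0.85 × 1.17 = 0.1591
σ²_T = Σσ²ᵢ + 2·Σσ_ij = 3.8603 + 2 × 0.5506 = 4.9615
α = (3/2)·(1 − 3.8603/4.9615) = 0.33

α = 0.33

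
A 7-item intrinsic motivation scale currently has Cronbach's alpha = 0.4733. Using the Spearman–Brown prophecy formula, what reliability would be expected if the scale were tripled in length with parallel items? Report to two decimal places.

predicted reliability = 0.73

Length factor m = 3
α' = m·α / (1 + (m−1)·α)
   = 3 × 0.4733 / (1 + (3 − 1) × 0.4733)
   = 1.4199 / 1.9466 = 0.73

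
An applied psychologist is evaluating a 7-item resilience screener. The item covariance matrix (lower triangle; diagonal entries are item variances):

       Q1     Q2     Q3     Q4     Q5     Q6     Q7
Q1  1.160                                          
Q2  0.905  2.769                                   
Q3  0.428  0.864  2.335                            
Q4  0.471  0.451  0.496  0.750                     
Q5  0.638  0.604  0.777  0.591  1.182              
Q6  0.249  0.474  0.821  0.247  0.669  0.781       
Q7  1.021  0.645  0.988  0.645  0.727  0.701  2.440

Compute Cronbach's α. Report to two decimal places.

Σσ²ᵢ = 1.160 + 2.769 + 2.335 + 0.750 + 1.182 + 0.781 + 2.440 = 11.417
Sum of off-diagonal covariances = 13.412
Var(T) = 11.417 + 2 × 13.412 = 38.241
α = (k/(k−1))·(1 − Σσ²ᵢ/Var(T)) = (7/6)·(1 − 11.417/38.241) = 0.82

α = 0.82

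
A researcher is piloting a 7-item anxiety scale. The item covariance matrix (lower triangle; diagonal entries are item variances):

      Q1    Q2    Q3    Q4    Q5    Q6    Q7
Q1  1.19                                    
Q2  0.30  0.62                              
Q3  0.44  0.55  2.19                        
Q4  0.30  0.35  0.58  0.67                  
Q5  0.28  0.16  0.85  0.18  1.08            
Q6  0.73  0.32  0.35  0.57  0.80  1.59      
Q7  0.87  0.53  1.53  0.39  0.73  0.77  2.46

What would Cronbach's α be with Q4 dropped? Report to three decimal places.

Remaining items: Q1, Q2, Q3, Q5, Q6, Q7 (k = 6).
Σσ²ᵢ = 1.19 + 0.62 + 2.19 + 1.08 + 1.59 + 2.46 = 9.13
σ²_T = 9.13 + 2 × 9.21 = 27.55
α (item deleted) = (6/5)·(1 − 9.13/27.55) = 0.802

Cronbach's α = 0.802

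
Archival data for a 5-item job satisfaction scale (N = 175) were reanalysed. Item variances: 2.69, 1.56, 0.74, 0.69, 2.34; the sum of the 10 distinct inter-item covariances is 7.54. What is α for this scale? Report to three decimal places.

ΣVar(i) = 2.69 + 1.56 + 0.74 + 0.69 + 2.34 = 8.02
Sum of distinct covariances = 7.54
σ²_T = ΣVar(i) + 2·Σcov = 8.02 + 2 × 7.54 = 23.10
α = (5/4)·(1 − 8.02/23.10) = 0.816

α = 0.816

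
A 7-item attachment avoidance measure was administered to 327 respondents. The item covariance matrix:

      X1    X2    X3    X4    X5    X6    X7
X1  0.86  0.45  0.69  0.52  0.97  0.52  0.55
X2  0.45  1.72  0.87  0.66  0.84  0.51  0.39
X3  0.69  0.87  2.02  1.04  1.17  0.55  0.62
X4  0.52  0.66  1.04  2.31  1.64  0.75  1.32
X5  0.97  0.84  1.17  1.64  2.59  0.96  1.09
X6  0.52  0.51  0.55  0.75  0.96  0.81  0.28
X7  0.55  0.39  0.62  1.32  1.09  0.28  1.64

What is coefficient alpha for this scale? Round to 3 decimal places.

α = 0.855

sum of item variances = 0.86 + 1.72 + 2.02 + 2.31 + 2.59 + 0.81 + 1.64 = 11.95
Sum of the distinct covariances = 16.39
Var(T) = 11.95 + 2 × 16.39 = 44.73
α = (k/(k−1))·(1 − sum of item variances/Var(T)) = (7/6)·(1 − 11.95/44.73) = 0.855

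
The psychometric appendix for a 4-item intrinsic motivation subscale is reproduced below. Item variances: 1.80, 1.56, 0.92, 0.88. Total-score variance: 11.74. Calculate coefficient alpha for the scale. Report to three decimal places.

coefficient alpha = 0.747

sum of item variances = 1.80 + 1.56 + 0.92 + 0.88 = 5.16
α = (k/(k−1))·(1 − sum of item variances/total variance) = (4/3)·(1 − 5.16/11.74) = 0.747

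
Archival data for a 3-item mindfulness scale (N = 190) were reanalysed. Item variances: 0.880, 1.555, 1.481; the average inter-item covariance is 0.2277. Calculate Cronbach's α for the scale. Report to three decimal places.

α = 0.388

Σσᵢ² = 0.880 + 1.555 + 1.481 = 3.916
Sum of the 3 distinct covariances = 3 × 0.2277 = 0.6831
total variance = Σσᵢ² + 2·Σcov = 3.916 + 2 × 0.6831 = 5.2822
α = (3/2)·(1 − 3.916/5.2822) = 0.388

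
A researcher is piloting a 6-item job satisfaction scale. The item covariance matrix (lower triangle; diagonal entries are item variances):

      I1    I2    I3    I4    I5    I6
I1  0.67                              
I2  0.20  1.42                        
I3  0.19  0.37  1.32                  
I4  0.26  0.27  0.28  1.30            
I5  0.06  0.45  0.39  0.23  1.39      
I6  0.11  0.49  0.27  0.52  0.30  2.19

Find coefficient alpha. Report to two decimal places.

ΣVar(i) = 0.67 + 1.42 + 1.32 + 1.30 + 1.39 + 2.19 = 8.29
Sum of the distinct covariances = 4.39
σ²_total = 8.29 + 2 × 4.39 = 17.07
α = (k/(k−1))·(1 − ΣVar(i)/σ²_total) = (6/5)·(1 − 8.29/17.07) = 0.62

coefficient alpha = 0.62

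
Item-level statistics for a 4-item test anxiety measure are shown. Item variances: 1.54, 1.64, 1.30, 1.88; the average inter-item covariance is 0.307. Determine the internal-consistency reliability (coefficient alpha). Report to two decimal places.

coefficient alpha = 0.49

Σσᵢ² = 1.54 + 1.64 + 1.30 + 1.88 = 6.36
Sum of the 6 distinct covariances = 6 × 0.307 = 1.842
σ²_total = Σσᵢ² + 2·Σcov = 6.36 + 2 × 1.842 = 10.044
α = (4/3)·(1 − 6.36/10.044) = 0.49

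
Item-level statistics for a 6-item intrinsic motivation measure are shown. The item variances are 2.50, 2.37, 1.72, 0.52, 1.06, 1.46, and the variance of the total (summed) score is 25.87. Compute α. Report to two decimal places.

ΣVar(i) = 2.50 + 2.37 + 1.72 + 0.52 + 1.06 + 1.46 = 9.63
α = (k/(k−1))·(1 − ΣVar(i)/σ²_total) = (6/5)·(1 − 9.63/25.87) = 0.75

α = 0.75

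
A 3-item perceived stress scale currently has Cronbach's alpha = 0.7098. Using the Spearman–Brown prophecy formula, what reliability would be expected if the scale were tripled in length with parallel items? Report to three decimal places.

predicted reliability = 0.880

Length factor m = 3
α' = m·α / (1 + (m−1)·α)
   = 3 × 0.7098 / (1 + (3 − 1) × 0.7098)
   = 2.1294 / 2.4196 = 0.880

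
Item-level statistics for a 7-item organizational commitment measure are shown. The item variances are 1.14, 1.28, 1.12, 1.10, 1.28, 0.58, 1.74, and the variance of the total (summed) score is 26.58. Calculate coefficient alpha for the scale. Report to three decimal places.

Σσ²ᵢ = 1.14 + 1.28 + 1.12 + 1.10 + 1.28 + 0.58 + 1.74 = 8.24
α = (k/(k−1))·(1 − Σσ²ᵢ/σ²_T) = (7/6)·(1 − 8.24/26.58) = 0.805

α = 0.805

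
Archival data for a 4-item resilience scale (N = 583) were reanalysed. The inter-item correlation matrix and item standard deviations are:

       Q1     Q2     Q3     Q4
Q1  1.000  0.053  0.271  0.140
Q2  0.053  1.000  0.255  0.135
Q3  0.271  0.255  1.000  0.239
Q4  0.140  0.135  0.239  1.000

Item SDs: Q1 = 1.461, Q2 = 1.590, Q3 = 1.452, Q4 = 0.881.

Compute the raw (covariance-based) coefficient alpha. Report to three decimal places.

coefficient alpha = 0.456

Σσ²ᵢ = 1.461² + 1.590² + 1.452² + 0.881² = 7.5471
Covariances σ_ij = r_ij · s_i · s_j:
  σ(Q1,Q2) = 0.053 × 1.461 × 1.590 = 0.1231
  σ(Q1,Q3) = 0.271 × 1.461 × 1.452 = 0.5749
  σ(Q1,Q4) = 0.140 × 1.461 × 0.881 = 0.1802
  σ(Q2,Q3) = 0.255 × 1.590 × 1.452 = 0.5887
  σ(Q2,Q4) = 0.135 × 1.590 × 0.881 = 0.1891
  σ(Q3,Q4) = 0.239 × 1.452 × 0.881 = 0.3057
σ²_T = Σσ²ᵢ + 2·Σσ_ij = 7.5471 + 2 × 1.9617 = 11.4705
α = (4/3)·(1 − 7.5471/11.4705) = 0.456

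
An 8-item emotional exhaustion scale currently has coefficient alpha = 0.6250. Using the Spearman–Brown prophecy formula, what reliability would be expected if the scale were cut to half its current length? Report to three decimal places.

Length factor m = 1/2
α' = m·α / (1 − (1−m)·α)
   = 1/2 × 0.6250 / (1 − (1 − 1/2) × 0.6250)
   = 0.3125 / 0.6875 = 0.455

predicted reliability = 0.455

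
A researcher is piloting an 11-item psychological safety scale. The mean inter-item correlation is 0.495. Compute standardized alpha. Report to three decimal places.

Standardized α = k·r̄ / (1 + (k−1)·r̄) = 11 × 0.495 / (1 + 10 × 0.495)
  = 5.4450 / 5.9500 = 0.915

α = 0.915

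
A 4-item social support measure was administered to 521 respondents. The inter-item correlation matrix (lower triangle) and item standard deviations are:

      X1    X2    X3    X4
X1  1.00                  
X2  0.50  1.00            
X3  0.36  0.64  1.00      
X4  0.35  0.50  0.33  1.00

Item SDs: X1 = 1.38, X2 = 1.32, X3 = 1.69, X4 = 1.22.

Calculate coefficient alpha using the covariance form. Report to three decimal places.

Σσ²ᵢ = 1.38² + 1.32² + 1.69² + 1.22² = 7.9913
Covariances σ_ij = r_ij · s_i · s_j:
  σ(X1,X2) = 0.50 × 1.38 × 1.32 = 0.9108
  σ(X1,X3) = 0.36 × 1.38 × 1.69 = 0.8396
  σ(X1,X4) = 0.35 × 1.38 × 1.22 = 0.5893
  σ(X2,X3) = 0.64 × 1.32 × 1.69 = 1.4277
  σ(X2,X4) = 0.50 × 1.32 × 1.22 = 0.8052
  σ(X3,X4) = 0.33 × 1.69 × 1.22 = 0.6804
σ²_T = Σσ²ᵢ + 2·Σσ_ij = 7.9913 + 2 × 5.2530 = 18.4973
α = (4/3)·(1 − 7.9913/18.4973) = 0.757

α = 0.757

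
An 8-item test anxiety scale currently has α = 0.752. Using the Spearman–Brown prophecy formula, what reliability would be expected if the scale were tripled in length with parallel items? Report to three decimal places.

Length factor m = 3
α' = m·α / (1 + (m−1)·α)
   = 3 × 0.752 / (1 + (3 − 1) × 0.752)
   = 2.2560 / 2.5040 = 0.901

predicted reliability = 0.901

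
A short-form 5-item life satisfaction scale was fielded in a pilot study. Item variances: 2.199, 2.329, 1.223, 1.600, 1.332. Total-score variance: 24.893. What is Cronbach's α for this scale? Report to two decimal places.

Σσᵢ² = 2.199 + 2.329 + 1.223 + 1.600 + 1.332 = 8.683
α = (k/(k−1))·(1 − Σσᵢ²/Var(T)) = (5/4)·(1 − 8.683/24.893) = 0.81

Cronbach's α = 0.81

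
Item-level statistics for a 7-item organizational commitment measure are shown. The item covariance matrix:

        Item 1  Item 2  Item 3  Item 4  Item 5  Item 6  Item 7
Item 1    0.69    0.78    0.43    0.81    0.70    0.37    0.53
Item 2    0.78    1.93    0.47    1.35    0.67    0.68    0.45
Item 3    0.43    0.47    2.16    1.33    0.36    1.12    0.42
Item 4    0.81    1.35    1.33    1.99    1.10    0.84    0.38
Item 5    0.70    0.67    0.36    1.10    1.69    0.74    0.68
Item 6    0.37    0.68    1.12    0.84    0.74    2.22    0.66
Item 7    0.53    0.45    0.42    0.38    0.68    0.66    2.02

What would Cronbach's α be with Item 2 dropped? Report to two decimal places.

Remaining items: Item 1, Item 3, Item 4, Item 5, Item 6, Item 7 (k = 6).
Σσᵢ² = 0.69 + 2.16 + 1.99 + 1.69 + 2.22 + 2.02 = 10.77
σ²_T = 10.77 + 2 × 10.47 = 31.71
α (item deleted) = (6/5)·(1 − 10.77/31.71) = 0.79

Cronbach's α = 0.79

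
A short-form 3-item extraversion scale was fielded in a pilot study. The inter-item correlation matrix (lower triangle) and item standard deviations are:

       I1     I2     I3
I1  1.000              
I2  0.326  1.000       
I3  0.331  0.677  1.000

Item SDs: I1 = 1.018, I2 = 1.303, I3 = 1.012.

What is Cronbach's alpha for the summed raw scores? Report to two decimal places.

Σσ²ᵢ = 1.018² + 1.303² + 1.012² = 3.7583
Covariances σ_ij = r_ij · s_i · s_j:
  σ(I1,I2) = 0.326 × 1.018 × 1.303 = 0.4324
  σ(I1,I3) = 0.331 × 1.018 × 1.012 = 0.3410
  σ(I2,I3) = 0.677 × 1.303 × 1.012 = 0.8927
σ²_T = Σσ²ᵢ + 2·Σσ_ij = 3.7583 + 2 × 1.6661 = 7.0905
α = (3/2)·(1 − 3.7583/7.0905) = 0.70

α = 0.70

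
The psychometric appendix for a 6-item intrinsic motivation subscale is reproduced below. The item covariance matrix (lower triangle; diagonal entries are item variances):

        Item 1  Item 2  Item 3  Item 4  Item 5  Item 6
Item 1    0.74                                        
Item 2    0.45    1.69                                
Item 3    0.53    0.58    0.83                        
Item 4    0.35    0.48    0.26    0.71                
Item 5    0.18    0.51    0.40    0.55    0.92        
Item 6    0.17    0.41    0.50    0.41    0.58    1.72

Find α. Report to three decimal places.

sum of item variances = 0.74 + 1.69 + 0.83 + 0.71 + 0.92 + 1.72 = 6.61
Sum of the distinct covariances = 6.36
σ²_T = 6.61 + 2 × 6.36 = 19.33
α = (k/(k−1))·(1 − sum of item variances/σ²_T) = (6/5)·(1 − 6.61/19.33) = 0.790

α = 0.790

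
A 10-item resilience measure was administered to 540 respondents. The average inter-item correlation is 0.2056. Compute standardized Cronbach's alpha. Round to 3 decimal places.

standardized Cronbach's alpha = 0.721

Standardized α = k·r̄ / (1 + (k−1)·r̄) = 10 × 0.2056 / (1 + 9 × 0.2056)
  = 2.0560 / 2.8504 = 0.721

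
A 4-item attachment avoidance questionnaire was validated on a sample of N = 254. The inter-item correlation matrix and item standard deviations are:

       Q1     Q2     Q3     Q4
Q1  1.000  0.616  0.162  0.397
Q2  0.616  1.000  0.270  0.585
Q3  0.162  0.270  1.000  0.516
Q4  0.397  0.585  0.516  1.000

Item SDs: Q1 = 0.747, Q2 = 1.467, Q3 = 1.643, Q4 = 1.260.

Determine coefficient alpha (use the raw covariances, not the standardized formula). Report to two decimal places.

α = 0.72

Σσ²ᵢ = 0.747² + 1.467² + 1.643² + 1.260² = 6.9971
Covariances σ_ij = r_ij · s_i · s_j:
  σ(Q1,Q2) = 0.616 × 0.747 × 1.467 = 0.6750
  σ(Q1,Q3) = 0.162 × 0.747 × 1.643 = 0.1988
  σ(Q1,Q4) = 0.397 × 0.747 × 1.260 = 0.3737
  σ(Q2,Q3) = 0.270 × 1.467 × 1.643 = 0.6508
  σ(Q2,Q4) = 0.585 × 1.467 × 1.260 = 1.0813
  σ(Q3,Q4) = 0.516 × 1.643 × 1.260 = 1.0682
σ²_T = Σσ²ᵢ + 2·Σσ_ij = 6.9971 + 2 × 4.0478 = 15.0927
α = (4/3)·(1 − 6.9971/15.0927) = 0.72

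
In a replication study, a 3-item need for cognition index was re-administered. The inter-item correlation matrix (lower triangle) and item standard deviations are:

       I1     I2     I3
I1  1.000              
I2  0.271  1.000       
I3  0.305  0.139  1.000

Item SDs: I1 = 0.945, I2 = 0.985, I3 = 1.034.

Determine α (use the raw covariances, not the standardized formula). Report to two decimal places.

α = 0.48

Σσ²ᵢ = 0.945² + 0.985² + 1.034² = 2.9324
Covariances σ_ij = r_ij · s_i · s_j:
  σ(I1,I2) = 0.271 × 0.945 × 0.985 = 0.2523
  σ(I1,I3) = 0.305 × 0.945 × 1.034 = 0.2980
  σ(I2,I3) = 0.139 × 0.985 × 1.034 = 0.1416
σ²_T = Σσ²ᵢ + 2·Σσ_ij = 2.9324 + 2 × 0.6919 = 4.3162
α = (3/2)·(1 − 2.9324/4.3162) = 0.48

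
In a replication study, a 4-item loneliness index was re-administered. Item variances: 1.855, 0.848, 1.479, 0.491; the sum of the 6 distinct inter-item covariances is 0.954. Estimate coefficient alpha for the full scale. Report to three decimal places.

Σσ²ᵢ = 1.855 + 0.848 + 1.479 + 0.491 = 4.673
Sum of distinct covariances = 0.954
σ²_total = Σσ²ᵢ + 2·Σcov = 4.673 + 2 × 0.954 = 6.581
α = (4/3)·(1 − 4.673/6.581) = 0.387

α = 0.387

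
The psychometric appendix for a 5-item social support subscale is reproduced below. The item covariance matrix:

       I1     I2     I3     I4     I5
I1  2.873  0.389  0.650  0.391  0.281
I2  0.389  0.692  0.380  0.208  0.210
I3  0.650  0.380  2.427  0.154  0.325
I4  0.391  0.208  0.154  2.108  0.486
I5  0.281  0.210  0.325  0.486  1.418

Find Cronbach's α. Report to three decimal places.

α = 0.527

Σσ²ᵢ = 2.873 + 0.692 + 2.427 + 2.108 + 1.418 = 9.518
Sum of off-diagonal covariances = 3.474
total variance = 9.518 + 2 × 3.474 = 16.466
α = (k/(k−1))·(1 − Σσ²ᵢ/total variance) = (5/4)·(1 − 9.518/16.466) = 0.527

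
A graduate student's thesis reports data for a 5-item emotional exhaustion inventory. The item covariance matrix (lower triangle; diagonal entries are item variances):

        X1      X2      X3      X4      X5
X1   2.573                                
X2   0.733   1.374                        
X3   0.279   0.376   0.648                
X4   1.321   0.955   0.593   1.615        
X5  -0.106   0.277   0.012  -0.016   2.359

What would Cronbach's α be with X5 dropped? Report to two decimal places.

Remaining items: X1, X2, X3, X4 (k = 4).
ΣVar(i) = 2.573 + 1.374 + 0.648 + 1.615 = 6.210
total variance = 6.210 + 2 × 4.257 = 14.724
α (item deleted) = (4/3)·(1 − 6.210/14.724) = 0.77

Cronbach's α = 0.77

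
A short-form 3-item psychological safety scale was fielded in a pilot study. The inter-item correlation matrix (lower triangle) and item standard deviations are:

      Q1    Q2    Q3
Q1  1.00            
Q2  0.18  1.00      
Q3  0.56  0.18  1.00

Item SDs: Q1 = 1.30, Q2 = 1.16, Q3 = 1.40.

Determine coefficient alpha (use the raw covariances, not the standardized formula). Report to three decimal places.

α = 0.582

Σσ²ᵢ = 1.30² + 1.16² + 1.40² = 4.9956
Covariances σ_ij = r_ij · s_i · s_j:
  σ(Q1,Q2) = 0.18 × 1.30 × 1.16 = 0.2714
  σ(Q1,Q3) = 0.56 × 1.30 × 1.40 = 1.0192
  σ(Q2,Q3) = 0.18 × 1.16 × 1.40 = 0.2923
σ²_T = Σσ²ᵢ + 2·Σσ_ij = 4.9956 + 2 × 1.5829 = 8.1614
α = (3/2)·(1 − 4.9956/8.1614) = 0.582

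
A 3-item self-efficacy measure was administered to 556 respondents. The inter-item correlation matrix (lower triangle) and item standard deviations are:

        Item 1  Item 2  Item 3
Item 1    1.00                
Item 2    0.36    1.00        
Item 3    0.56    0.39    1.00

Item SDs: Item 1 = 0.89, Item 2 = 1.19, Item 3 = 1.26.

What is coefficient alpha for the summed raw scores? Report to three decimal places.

coefficient alpha = 0.685

Σσ²ᵢ = 0.89² + 1.19² + 1.26² = 3.7958
Covariances σ_ij = r_ij · s_i · s_j:
  σ(Item 1,Item 2) = 0.36 × 0.89 × 1.19 = 0.3813
  σ(Item 1,Item 3) = 0.56 × 0.89 × 1.26 = 0.6280
  σ(Item 2,Item 3) = 0.39 × 1.19 × 1.26 = 0.5848
σ²_T = Σσ²ᵢ + 2·Σσ_ij = 3.7958 + 2 × 1.5941 = 6.9840
α = (3/2)·(1 − 3.7958/6.9840) = 0.685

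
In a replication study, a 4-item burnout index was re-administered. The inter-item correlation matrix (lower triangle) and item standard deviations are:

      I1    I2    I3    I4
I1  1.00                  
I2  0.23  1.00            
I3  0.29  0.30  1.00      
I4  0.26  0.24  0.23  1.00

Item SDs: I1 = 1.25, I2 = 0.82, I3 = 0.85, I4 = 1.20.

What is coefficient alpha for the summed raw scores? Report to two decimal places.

Σσ²ᵢ = 1.25² + 0.82² + 0.85² + 1.20² = 4.3974
Covariances σ_ij = r_ij · s_i · s_j:
  σ(I1,I2) = 0.23 × 1.25 × 0.82 = 0.2358
  σ(I1,I3) = 0.29 × 1.25 × 0.85 = 0.3081
  σ(I1,I4) = 0.26 × 1.25 × 1.20 = 0.3900
  σ(I2,I3) = 0.30 × 0.82 × 0.85 = 0.2091
  σ(I2,I4) = 0.24 × 0.82 × 1.20 = 0.2362
  σ(I3,I4) = 0.23 × 0.85 × 1.20 = 0.2346
σ²_T = Σσ²ᵢ + 2·Σσ_ij = 4.3974 + 2 × 1.6138 = 7.6250
α = (4/3)·(1 − 4.3974/7.6250) = 0.56

α = 0.56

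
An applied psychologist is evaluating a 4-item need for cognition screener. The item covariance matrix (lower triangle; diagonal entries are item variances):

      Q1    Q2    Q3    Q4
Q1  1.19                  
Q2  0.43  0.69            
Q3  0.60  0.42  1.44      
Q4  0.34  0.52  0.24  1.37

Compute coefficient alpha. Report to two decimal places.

α = 0.69

Σσᵢ² = 1.19 + 0.69 + 1.44 + 1.37 = 4.69
Σ_{i<j} σ_ij = 2.55
Var(T) = 4.69 + 2 × 2.55 = 9.79
α = (k/(k−1))·(1 − Σσᵢ²/Var(T)) = (4/3)·(1 − 4.69/9.79) = 0.69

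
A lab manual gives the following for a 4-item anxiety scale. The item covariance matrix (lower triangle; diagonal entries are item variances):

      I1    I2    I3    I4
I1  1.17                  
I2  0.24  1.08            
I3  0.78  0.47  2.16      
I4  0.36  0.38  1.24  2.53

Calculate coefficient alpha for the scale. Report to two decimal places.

coefficient alpha = 0.67

ΣVar(i) = 1.17 + 1.08 + 2.16 + 2.53 = 6.94
Σ_{i<j} σ_ij = 3.47
σ²_total = 6.94 + 2 × 3.47 = 13.88
α = (k/(k−1))·(1 − ΣVar(i)/σ²_total) = (4/3)·(1 − 6.94/13.88) = 0.67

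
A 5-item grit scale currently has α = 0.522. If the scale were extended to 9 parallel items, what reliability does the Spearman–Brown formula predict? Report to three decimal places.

Length factor m = 9/5 = 1.8000
α' = m·α / (1 + (m−1)·α)
   = 9/5 × 0.522 / (1 + (9/5 − 1) × 0.522)
   = 0.9396 / 1.4176 = 0.663

predicted reliability = 0.663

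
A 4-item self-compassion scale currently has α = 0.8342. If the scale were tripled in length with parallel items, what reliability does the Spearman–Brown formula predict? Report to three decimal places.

predicted reliability = 0.938

Length factor m = 3
α' = m·α / (1 + (m−1)·α)
   = 3 × 0.8342 / (1 + (3 − 1) × 0.8342)
   = 2.5026 / 2.6684 = 0.938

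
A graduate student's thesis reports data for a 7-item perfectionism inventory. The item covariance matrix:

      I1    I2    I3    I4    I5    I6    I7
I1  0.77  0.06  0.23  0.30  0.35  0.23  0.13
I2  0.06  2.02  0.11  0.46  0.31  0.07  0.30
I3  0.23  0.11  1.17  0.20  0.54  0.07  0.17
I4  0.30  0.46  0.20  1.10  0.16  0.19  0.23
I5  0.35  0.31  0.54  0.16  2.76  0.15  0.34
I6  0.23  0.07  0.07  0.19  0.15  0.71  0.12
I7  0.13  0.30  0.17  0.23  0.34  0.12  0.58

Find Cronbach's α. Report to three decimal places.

Σσ²ᵢ = 0.77 + 2.02 + 1.17 + 1.10 + 2.76 + 0.71 + 0.58 = 9.11
Σ_{i<j} σ_ij = 4.72
σ²_total = 9.11 + 2 × 4.72 = 18.55
α = (k/(k−1))·(1 − Σσ²ᵢ/σ²_total) = (7/6)·(1 − 9.11/18.55) = 0.594

α = 0.594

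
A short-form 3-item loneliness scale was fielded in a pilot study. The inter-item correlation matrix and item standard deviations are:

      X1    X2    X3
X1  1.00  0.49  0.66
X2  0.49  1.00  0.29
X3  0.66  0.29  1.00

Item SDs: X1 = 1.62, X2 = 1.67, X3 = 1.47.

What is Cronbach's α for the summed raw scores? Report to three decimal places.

Σσ²ᵢ = 1.62² + 1.67² + 1.47² = 7.5742
Covariances σ_ij = r_ij · s_i · s_j:
  σ(X1,X2) = 0.49 × 1.62 × 1.67 = 1.3256
  σ(X1,X3) = 0.66 × 1.62 × 1.47 = 1.5717
  σ(X2,X3) = 0.29 × 1.67 × 1.47 = 0.7119
σ²_T = Σσ²ᵢ + 2·Σσ_ij = 7.5742 + 2 × 3.6092 = 14.7926
α = (3/2)·(1 − 7.5742/14.7926) = 0.732

Cronbach's α = 0.732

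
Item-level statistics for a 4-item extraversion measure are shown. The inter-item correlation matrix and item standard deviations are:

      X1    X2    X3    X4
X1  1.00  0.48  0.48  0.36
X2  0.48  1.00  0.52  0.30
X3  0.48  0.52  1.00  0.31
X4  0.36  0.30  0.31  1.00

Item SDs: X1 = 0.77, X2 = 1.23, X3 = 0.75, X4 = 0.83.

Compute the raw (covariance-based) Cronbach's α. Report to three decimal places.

Σσ²ᵢ = 0.77² + 1.23² + 0.75² + 0.83² = 3.3572
Covariances σ_ij = r_ij · s_i · s_j:
  σ(X1,X2) = 0.48 × 0.77 × 1.23 = 0.4546
  σ(X1,X3) = 0.48 × 0.77 × 0.75 = 0.2772
  σ(X1,X4) = 0.36 × 0.77 × 0.83 = 0.2301
  σ(X2,X3) = 0.52 × 1.23 × 0.75 = 0.4797
  σ(X2,X4) = 0.30 × 1.23 × 0.83 = 0.3063
  σ(X3,X4) = 0.31 × 0.75 × 0.83 = 0.1930
σ²_T = Σσ²ᵢ + 2·Σσ_ij = 3.3572 + 2 × 1.9409 = 7.2390
α = (4/3)·(1 − 3.3572/7.2390) = 0.715

α = 0.715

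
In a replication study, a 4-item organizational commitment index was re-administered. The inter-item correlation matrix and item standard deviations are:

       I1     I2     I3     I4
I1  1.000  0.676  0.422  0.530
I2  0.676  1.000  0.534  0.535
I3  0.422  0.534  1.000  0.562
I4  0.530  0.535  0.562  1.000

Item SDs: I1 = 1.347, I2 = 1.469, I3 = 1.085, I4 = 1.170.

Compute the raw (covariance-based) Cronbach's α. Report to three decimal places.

α = 0.824

Σσ²ᵢ = 1.347² + 1.469² + 1.085² + 1.170² = 6.5185
Covariances σ_ij = r_ij · s_i · s_j:
  σ(I1,I2) = 0.676 × 1.347 × 1.469 = 1.3376
  σ(I1,I3) = 0.422 × 1.347 × 1.085 = 0.6168
  σ(I1,I4) = 0.530 × 1.347 × 1.170 = 0.8353
  σ(I2,I3) = 0.534 × 1.469 × 1.085 = 0.8511
  σ(I2,I4) = 0.535 × 1.469 × 1.170 = 0.9195
  σ(I3,I4) = 0.562 × 1.085 × 1.170 = 0.7134
σ²_T = Σσ²ᵢ + 2·Σσ_ij = 6.5185 + 2 × 5.2737 = 17.0659
α = (4/3)·(1 − 6.5185/17.0659) = 0.824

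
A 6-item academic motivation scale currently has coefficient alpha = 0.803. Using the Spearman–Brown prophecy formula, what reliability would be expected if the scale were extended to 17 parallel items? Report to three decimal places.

predicted reliability = 0.920

Length factor m = 17/6 = 2.8333
α' = m·α / (1 + (m−1)·α)
   = 17/6 × 0.803 / (1 + (17/6 − 1) × 0.803)
   = 2.2752 / 2.4722 = 0.920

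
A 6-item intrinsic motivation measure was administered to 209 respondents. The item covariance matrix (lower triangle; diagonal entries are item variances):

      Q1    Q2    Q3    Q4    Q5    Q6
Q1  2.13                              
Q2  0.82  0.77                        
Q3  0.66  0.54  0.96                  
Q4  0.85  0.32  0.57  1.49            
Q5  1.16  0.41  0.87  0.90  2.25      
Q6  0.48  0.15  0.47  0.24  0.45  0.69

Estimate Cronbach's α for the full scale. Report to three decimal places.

α = 0.818

Σσᵢ² = 2.13 + 0.77 + 0.96 + 1.49 + 2.25 + 0.69 = 8.29
Sum of the distinct covariances = 8.89
σ²_T = 8.29 + 2 × 8.89 = 26.07
α = (k/(k−1))·(1 − Σσᵢ²/σ²_T) = (6/5)·(1 − 8.29/26.07) = 0.818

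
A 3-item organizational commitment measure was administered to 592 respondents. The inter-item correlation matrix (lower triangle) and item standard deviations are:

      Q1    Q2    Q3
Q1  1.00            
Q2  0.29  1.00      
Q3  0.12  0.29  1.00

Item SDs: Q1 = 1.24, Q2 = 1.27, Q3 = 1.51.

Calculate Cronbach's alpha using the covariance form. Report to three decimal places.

Σσ²ᵢ = 1.24² + 1.27² + 1.51² = 5.4306
Covariances σ_ij = r_ij · s_i · s_j:
  σ(Q1,Q2) = 0.29 × 1.24 × 1.27 = 0.4567
  σ(Q1,Q3) = 0.12 × 1.24 × 1.51 = 0.2247
  σ(Q2,Q3) = 0.29 × 1.27 × 1.51 = 0.5561
σ²_T = Σσ²ᵢ + 2·Σσ_ij = 5.4306 + 2 × 1.2375 = 7.9056
α = (3/2)·(1 − 5.4306/7.9056) = 0.470

Cronbach's alpha = 0.470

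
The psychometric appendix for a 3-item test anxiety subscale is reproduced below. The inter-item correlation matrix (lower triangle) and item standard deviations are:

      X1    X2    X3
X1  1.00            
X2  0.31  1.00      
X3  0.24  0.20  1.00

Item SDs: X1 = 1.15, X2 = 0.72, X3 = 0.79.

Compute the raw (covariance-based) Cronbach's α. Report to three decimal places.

Σσ²ᵢ = 1.15² + 0.72² + 0.79² = 2.4650
Covariances σ_ij = r_ij · s_i · s_j:
  σ(X1,X2) = 0.31 × 1.15 × 0.72 = 0.2567
  σ(X1,X3) = 0.24 × 1.15 × 0.79 = 0.2180
  σ(X2,X3) = 0.20 × 0.72 × 0.79 = 0.1138
σ²_T = Σσ²ᵢ + 2·Σσ_ij = 2.4650 + 2 × 0.5885 = 3.6420
α = (3/2)·(1 − 2.4650/3.6420) = 0.485

α = 0.485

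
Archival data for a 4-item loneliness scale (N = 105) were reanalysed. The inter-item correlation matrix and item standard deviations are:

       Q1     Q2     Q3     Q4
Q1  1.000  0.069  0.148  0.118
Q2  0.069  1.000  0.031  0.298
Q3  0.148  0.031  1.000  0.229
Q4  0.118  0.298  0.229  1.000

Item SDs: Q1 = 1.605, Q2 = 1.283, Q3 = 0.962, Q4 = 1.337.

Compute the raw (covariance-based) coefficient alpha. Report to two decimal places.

coefficient alpha = 0.40

Σσ²ᵢ = 1.605² + 1.283² + 0.962² + 1.337² = 6.9351
Covariances σ_ij = r_ij · s_i · s_j:
  σ(Q1,Q2) = 0.069 × 1.605 × 1.283 = 0.1421
  σ(Q1,Q3) = 0.148 × 1.605 × 0.962 = 0.2285
  σ(Q1,Q4) = 0.118 × 1.605 × 1.337 = 0.2532
  σ(Q2,Q3) = 0.031 × 1.283 × 0.962 = 0.0383
  σ(Q2,Q4) = 0.298 × 1.283 × 1.337 = 0.5112
  σ(Q3,Q4) = 0.229 × 0.962 × 1.337 = 0.2945
σ²_T = Σσ²ᵢ + 2·Σσ_ij = 6.9351 + 2 × 1.4678 = 9.8707
α = (4/3)·(1 − 6.9351/9.8707) = 0.40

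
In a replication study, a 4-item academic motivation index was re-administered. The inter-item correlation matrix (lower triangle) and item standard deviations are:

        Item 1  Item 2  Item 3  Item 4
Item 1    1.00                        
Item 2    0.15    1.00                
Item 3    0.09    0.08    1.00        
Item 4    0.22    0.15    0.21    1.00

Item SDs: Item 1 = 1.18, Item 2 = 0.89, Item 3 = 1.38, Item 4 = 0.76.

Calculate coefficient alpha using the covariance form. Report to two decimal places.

coefficient alpha = 0.38

Σσ²ᵢ = 1.18² + 0.89² + 1.38² + 0.76² = 4.6665
Covariances σ_ij = r_ij · s_i · s_j:
  σ(Item 1,Item 2) = 0.15 × 1.18 × 0.89 = 0.1575
  σ(Item 1,Item 3) = 0.09 × 1.18 × 1.38 = 0.1466
  σ(Item 1,Item 4) = 0.22 × 1.18 × 0.76 = 0.1973
  σ(Item 2,Item 3) = 0.08 × 0.89 × 1.38 = 0.0983
  σ(Item 2,Item 4) = 0.15 × 0.89 × 0.76 = 0.1015
  σ(Item 3,Item 4) = 0.21 × 1.38 × 0.76 = 0.2202
σ²_T = Σσ²ᵢ + 2·Σσ_ij = 4.6665 + 2 × 0.9214 = 6.5093
α = (4/3)·(1 − 4.6665/6.5093) = 0.38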